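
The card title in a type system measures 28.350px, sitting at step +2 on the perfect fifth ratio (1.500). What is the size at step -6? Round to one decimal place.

Moving from step +2 to step -6 is 8 steps down, so divide by r⁸.
28.350 ÷ 1.500⁸ = 28.350 ÷ 25.62891 ≈ 1.106

1.1px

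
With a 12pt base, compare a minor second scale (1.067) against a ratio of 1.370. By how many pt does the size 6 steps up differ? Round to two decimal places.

61.63pt

Minor second: 12.0 × 1.067⁶ = 17.7079pt
At 1.370: 12.0 × 1.370⁶ = 79.3423pt
Difference: 79.3423 − 17.7079 = 61.6344pt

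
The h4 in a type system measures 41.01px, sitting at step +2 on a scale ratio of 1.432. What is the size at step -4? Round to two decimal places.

4.76px

The gap is -4 − (2) = -6 steps, so the factor is 1.432^-6.
41.01 ÷ 1.432⁶ = 41.01 ÷ 8.62299 ≈ 4.756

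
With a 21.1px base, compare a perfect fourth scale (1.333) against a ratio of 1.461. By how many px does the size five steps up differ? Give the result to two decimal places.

51.65px

Perfect fourth: 21.1 × 1.333⁵ = 88.8041px
At 1.461: 21.1 × 1.461⁵ = 140.4538px
Difference: 140.4538 − 88.8041 = 51.6497px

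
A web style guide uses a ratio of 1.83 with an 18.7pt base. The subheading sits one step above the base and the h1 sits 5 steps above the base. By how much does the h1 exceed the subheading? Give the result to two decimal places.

349.57pt

Step 1: 18.7 × 1.83 = 34.2210pt
Step 5: 18.7 × 1.83⁵ = 383.7930pt
Difference: 383.7930 − 34.2210 = 349.5720pt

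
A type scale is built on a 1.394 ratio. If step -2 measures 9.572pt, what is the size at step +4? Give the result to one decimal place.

70.2pt

The gap is 4 − (-2) = 6 steps, so the factor is 1.394^6.
9.572 × 1.394⁶ = 9.572 × 7.33798 ≈ 70.239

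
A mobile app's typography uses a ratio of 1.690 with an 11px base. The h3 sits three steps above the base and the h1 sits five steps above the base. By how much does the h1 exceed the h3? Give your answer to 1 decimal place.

98.5px

Step 3: 11.0 × 1.690³ = 53.095px
Step 5: 11.0 × 1.690⁵ = 151.644px
Difference: 151.644 − 53.095 = 98.549px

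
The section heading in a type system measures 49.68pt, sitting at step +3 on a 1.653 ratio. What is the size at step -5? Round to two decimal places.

0.89pt

Moving from step +3 to step -5 is 8 steps down, so divide by r⁸.
49.68 ÷ 1.653⁸ = 49.68 ÷ 55.74204 ≈ 0.891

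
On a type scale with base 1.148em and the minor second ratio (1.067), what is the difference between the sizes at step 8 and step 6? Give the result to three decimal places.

Step 6: 1.148 × 1.067⁶ = 1.69406em
Step 8: 1.148 × 1.067⁸ = 1.92867em
Difference: 1.92867 − 1.69406 = 0.23461em

0.235em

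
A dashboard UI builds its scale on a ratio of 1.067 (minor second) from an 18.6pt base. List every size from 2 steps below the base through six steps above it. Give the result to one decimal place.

Step -2: 18.6 ÷ 1.067² = 16.3
Step -1: 18.6 ÷ 1.067 = 17.4
Step 0: 18.6pt
Step 1: 18.6 × 1.067 = 19.8
Step 2: 18.6 × 1.067² = 21.2
Step 3: 18.6 × 1.067³ = 22.6
Step 4: 18.6 × 1.067⁴ = 24.1
Step 5: 18.6 × 1.067⁵ = 25.7
Step 6: 18.6 × 1.067⁶ = 27.4

16.3pt, 17.4pt, 18.6pt, 19.8pt, 21.2pt, 22.6pt, 24.1pt, 25.7pt, 27.4pt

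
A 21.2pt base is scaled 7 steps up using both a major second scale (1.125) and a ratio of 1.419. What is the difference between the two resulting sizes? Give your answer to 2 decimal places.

Major second: 21.2 × 1.125⁷ = 48.3508pt
At 1.419: 21.2 × 1.419⁷ = 245.5911pt
Difference: 245.5911 − 48.3508 = 197.2403pt

197.24pt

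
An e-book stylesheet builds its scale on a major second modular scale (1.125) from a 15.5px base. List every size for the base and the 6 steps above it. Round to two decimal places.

15.50px, 17.44px, 19.62px, 22.07px, 24.83px, 27.93px, 31.42px

Step 0: 15.5px
Step 1: 15.5 × 1.125 = 17.44
Step 2: 15.5 × 1.125² = 19.62
Step 3: 15.5 × 1.125³ = 22.07
Step 4: 15.5 × 1.125⁴ = 24.83
Step 5: 15.5 × 1.125⁵ = 27.93
Step 6: 15.5 × 1.125⁶ = 31.42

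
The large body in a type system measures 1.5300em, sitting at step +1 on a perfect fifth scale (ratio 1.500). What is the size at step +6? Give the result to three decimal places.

11.618em

Moving from step +1 to step +6 is 5 steps up, so multiply by r⁵.
1.5300 × 1.500⁵ = 1.5300 × 7.59375 ≈ 11.618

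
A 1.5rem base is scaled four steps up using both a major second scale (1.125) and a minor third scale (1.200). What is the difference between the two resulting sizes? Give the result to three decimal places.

0.708rem

Major second: 1.5 × 1.125⁴ = 2.40271rem
Minor third: 1.5 × 1.200⁴ = 3.11040rem
Difference: 3.11040 − 2.40271 = 0.70769rem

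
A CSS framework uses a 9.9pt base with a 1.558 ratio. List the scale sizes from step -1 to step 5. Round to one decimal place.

Step -1: 9.9 ÷ 1.558 = 6.4
Step 0: 9.9pt
Step 1: 9.9 × 1.558 = 15.4
Step 2: 9.9 × 1.558² = 24.0
Step 3: 9.9 × 1.558³ = 37.4
Step 4: 9.9 × 1.558⁴ = 58.3
Step 5: 9.9 × 1.558⁵ = 90.9

6.4pt, 9.9pt, 15.4pt, 24.0pt, 37.4pt, 58.3pt, 90.9pt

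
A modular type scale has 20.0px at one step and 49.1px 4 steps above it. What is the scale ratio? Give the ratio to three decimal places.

r⁴ = 49.1 / 20.0, so r = (49.1/20.0)^(1/4).
r = 2.4550^(1/4) ≈ 1.2517

1.252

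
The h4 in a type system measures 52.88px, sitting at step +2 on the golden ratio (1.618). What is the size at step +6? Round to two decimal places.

362.41px

The gap is 6 − (2) = 4 steps, so the factor is 1.618^4.
52.88 × 1.618⁴ = 52.88 × 6.85353 ≈ 362.414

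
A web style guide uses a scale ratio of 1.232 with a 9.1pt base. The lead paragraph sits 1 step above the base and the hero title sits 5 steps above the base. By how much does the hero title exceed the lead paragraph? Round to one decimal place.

Step 1: 9.1 × 1.232 = 11.211pt
Step 5: 9.1 × 1.232⁵ = 25.828pt
Difference: 25.828 − 11.211 = 14.617pt

14.6pt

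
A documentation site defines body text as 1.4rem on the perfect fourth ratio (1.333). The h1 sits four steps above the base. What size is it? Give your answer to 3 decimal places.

4.420rem

A modular type scale is a geometric sequence: sizeₙ = base × rⁿ.
1.4 × 1.333⁴ = 1.4 × 3.15733 ≈ 4.420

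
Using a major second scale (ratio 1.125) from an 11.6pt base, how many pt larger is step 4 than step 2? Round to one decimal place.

3.9pt

Step 2: 11.6 × 1.125² = 14.681pt
Step 4: 11.6 × 1.125⁴ = 18.581pt
Difference: 18.581 − 14.681 = 3.900pt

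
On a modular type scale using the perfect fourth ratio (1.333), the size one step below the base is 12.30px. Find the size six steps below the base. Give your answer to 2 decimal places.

12.30 ÷ 1.333⁵ = 12.30 ÷ 4.20873 ≈ 2.922

2.92px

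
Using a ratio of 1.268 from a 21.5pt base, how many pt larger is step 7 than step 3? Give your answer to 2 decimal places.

69.48pt

Step 3: 21.5 × 1.268³ = 43.8325pt
Step 7: 21.5 × 1.268⁷ = 113.3113pt
Difference: 113.3113 − 43.8325 = 69.4788pt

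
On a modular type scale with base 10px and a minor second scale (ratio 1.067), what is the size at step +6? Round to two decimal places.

14.76px

Each step on a modular scale multiplies by the ratio, so the size n steps from the base is base × ratioⁿ.
10.0 × 1.067⁶ = 10.0 × 1.47566 ≈ 14.76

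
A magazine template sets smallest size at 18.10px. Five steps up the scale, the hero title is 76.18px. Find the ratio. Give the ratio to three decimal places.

The ratio satisfies 18.10 × r⁵ = 76.18, so r = (76.18 / 18.10)^(1/5).
r = 4.2088^(1/5) ≈ 1.3330

1.333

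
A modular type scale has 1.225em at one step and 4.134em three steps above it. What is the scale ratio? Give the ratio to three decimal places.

The ratio satisfies 1.225 × r³ = 4.134, so r = (4.134 / 1.225)^(1/3).
r = 3.3747^(1/3) ≈ 1.5000

1.500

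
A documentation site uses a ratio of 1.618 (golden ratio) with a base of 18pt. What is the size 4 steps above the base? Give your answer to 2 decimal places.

123.36pt

18.0 × 1.618⁴ = 18.0 × 6.85353 ≈ 123.36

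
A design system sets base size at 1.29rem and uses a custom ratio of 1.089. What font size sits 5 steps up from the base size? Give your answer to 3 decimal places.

1.29 × 1.089⁵ = 1.29 × 1.53158 ≈ 1.976

1.976rem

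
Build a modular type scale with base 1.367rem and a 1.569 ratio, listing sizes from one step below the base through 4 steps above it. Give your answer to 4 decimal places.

Step -1: 1.367 ÷ 1.569 = 0.8713
Step 0: 1.367rem
Step 1: 1.367 × 1.569 = 2.1448
Step 2: 1.367 × 1.569² = 3.3652
Step 3: 1.367 × 1.569³ = 5.2800
Step 4: 1.367 × 1.569⁴ = 8.2844

0.8713rem, 1.3670rem, 2.1448rem, 3.3652rem, 5.2800rem, 8.2844rem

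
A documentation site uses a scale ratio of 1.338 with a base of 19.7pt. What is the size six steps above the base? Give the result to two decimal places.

113.03pt

19.7 × 1.338⁶ = 19.7 × 5.73768 ≈ 113.03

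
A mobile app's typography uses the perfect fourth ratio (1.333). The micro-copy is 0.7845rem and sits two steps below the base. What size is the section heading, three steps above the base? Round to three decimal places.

Moving from step -2 to step +3 is 5 steps up, so multiply by r⁵.
0.7845 × 1.333⁵ = 0.7845 × 4.20873 ≈ 3.302

3.302rem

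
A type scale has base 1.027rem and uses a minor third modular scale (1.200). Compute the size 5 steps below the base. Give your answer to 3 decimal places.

1.027 ÷ 1.200⁵ = 1.027 ÷ 2.48832 ≈ 0.413

0.413rem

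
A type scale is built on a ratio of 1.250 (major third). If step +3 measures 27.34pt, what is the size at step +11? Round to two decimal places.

27.34 × 1.250⁸ = 27.34 × 5.96046 ≈ 162.959

162.96pt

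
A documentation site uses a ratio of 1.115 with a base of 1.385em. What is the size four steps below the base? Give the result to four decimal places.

0.8961em

Each step on a modular scale multiplies by the ratio, so the size n steps from the base is base × ratioⁿ.
1.385 ÷ 1.115⁴ = 1.385 ÷ 1.54561 ≈ 0.8961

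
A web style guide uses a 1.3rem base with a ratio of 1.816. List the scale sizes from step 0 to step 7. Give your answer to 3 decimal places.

Step 0: 1.3rem
Step 1: 1.3 × 1.816 = 2.361
Step 2: 1.3 × 1.816² = 4.287
Step 3: 1.3 × 1.816³ = 7.786
Step 4: 1.3 × 1.816⁴ = 14.139
Step 5: 1.3 × 1.816⁵ = 25.676
Step 6: 1.3 × 1.816⁶ = 46.627
Step 7: 1.3 × 1.816⁷ = 84.675

1.300rem, 2.361rem, 4.287rem, 7.786rem, 14.139rem, 25.676rem, 46.627rem, 84.675rem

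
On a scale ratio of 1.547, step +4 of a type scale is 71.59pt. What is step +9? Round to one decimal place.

634.3pt

The gap is 9 − (4) = 5 steps, so the factor is 1.547^5.
71.59 × 1.547⁵ = 71.59 × 8.86036 ≈ 634.313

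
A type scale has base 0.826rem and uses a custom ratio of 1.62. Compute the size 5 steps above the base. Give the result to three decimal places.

A modular type scale is a geometric sequence: sizeₙ = base × rⁿ.
0.826 × 1.62⁵ = 0.826 × 11.15771 ≈ 9.216

9.216rem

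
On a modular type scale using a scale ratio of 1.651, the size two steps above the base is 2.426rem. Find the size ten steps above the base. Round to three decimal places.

133.927rem

2.426 × 1.651⁸ = 2.426 × 55.20477 ≈ 133.927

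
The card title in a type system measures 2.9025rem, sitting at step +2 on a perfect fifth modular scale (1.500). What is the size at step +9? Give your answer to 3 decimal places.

49.592rem

2.9025 × 1.500⁷ = 2.9025 × 17.08594 ≈ 49.592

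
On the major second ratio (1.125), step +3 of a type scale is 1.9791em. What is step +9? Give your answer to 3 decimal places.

Moving from step +3 to step +9 is 6 steps up, so multiply by r⁶.
1.9791 × 1.125⁶ = 1.9791 × 2.02729 ≈ 4.012

4.012em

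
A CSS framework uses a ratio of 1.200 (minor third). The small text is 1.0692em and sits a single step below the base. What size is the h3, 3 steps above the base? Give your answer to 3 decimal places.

2.217em

1.0692 × 1.200⁴ = 1.0692 × 2.07360 ≈ 2.217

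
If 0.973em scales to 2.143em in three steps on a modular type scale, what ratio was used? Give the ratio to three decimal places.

1.301

The ratio satisfies 0.973 × r³ = 2.143, so r = (2.143 / 0.973)^(1/3).
r = 2.2025^(1/3) ≈ 1.3011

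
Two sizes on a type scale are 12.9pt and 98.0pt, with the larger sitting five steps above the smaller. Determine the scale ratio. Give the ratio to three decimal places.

1.500

The ratio satisfies 12.9 × r⁵ = 98.0, so r = (98.0 / 12.9)^(1/5).
r = 7.5969^(1/5) ≈ 1.5001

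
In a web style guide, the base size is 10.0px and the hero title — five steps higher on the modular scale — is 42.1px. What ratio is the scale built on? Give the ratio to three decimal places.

The ratio satisfies 10.0 × r⁵ = 42.1, so r = (42.1 / 10.0)^(1/5).
r = 4.2100^(1/5) ≈ 1.3331

1.333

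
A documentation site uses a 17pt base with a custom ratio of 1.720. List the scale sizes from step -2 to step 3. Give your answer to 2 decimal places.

Step -2: 17.0 ÷ 1.720² = 5.75
Step -1: 17.0 ÷ 1.720 = 9.88
Step 0: 17pt
Step 1: 17.0 × 1.720 = 29.24
Step 2: 17.0 × 1.720² = 50.29
Step 3: 17.0 × 1.720³ = 86.50

5.75pt, 9.88pt, 17.00pt, 29.24pt, 50.29pt, 86.50pt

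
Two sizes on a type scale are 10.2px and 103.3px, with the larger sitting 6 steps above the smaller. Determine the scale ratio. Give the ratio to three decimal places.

1.471

The ratio satisfies 10.2 × r⁶ = 103.3, so r = (103.3 / 10.2)^(1/6).
r = 10.1275^(1/6) ≈ 1.4709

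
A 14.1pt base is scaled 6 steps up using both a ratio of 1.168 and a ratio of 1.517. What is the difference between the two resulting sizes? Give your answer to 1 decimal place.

136.0pt

At 1.168: 14.1 × 1.168⁶ = 35.799pt
At 1.517: 14.1 × 1.517⁶ = 171.843pt
Difference: 171.843 − 35.799 = 136.044pt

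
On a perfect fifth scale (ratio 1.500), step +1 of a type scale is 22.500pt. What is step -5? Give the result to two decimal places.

Moving from step +1 to step -5 is 6 steps down, so divide by r⁶.
22.500 ÷ 1.500⁶ = 22.500 ÷ 11.39062 ≈ 1.975

1.98pt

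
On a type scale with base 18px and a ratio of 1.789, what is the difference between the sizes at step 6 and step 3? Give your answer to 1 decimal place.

487.0px

Step 3: 18.0 × 1.789³ = 103.063px
Step 6: 18.0 × 1.789⁶ = 590.112px
Difference: 590.112 − 103.063 = 487.049px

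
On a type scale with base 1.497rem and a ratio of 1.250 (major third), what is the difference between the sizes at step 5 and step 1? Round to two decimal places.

Step 1: 1.497 × 1.250 = 1.8713rem
Step 5: 1.497 × 1.250⁵ = 4.5685rem
Difference: 4.5685 − 1.8713 = 2.6972rem

2.70rem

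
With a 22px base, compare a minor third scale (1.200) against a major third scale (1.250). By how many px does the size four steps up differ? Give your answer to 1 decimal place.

8.1px

Minor third: 22.0 × 1.200⁴ = 45.619px
Major third: 22.0 × 1.250⁴ = 53.711px
Difference: 53.711 − 45.619 = 8.092px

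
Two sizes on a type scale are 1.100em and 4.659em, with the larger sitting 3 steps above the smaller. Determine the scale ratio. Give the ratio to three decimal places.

1.618

r³ = 4.659 / 1.100, so r = (4.659/1.100)^(1/3).
r = 4.2355^(1/3) ≈ 1.6180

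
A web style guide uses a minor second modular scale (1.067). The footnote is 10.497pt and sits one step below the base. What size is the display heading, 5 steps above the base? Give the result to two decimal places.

10.497 × 1.067⁶ = 10.497 × 1.47566 ≈ 15.490

15.49pt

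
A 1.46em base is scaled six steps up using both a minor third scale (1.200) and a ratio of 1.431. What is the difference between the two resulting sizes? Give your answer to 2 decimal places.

8.18em

Minor third: 1.46 × 1.200⁶ = 4.3595em
At 1.431: 1.46 × 1.431⁶ = 12.5369em
Difference: 12.5369 − 4.3595 = 8.1774em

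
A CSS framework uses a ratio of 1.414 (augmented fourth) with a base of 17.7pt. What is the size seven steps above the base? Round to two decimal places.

Every step multiplies by the scale ratio.
17.7 × 1.414⁷ = 17.7 × 11.30175 ≈ 200.04

200.04pt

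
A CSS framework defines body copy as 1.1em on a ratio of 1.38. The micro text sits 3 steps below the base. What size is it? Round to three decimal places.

Every step multiplies by the scale ratio.
1.1 ÷ 1.38³ = 1.1 ÷ 2.62807 ≈ 0.419

0.419em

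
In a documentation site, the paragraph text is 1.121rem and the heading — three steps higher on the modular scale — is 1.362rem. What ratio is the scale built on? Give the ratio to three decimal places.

The ratio satisfies 1.121 × r³ = 1.362, so r = (1.362 / 1.121)^(1/3).
r = 1.2150^(1/3) ≈ 1.0671

1.067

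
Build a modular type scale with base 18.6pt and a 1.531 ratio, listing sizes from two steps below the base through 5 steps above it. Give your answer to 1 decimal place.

7.9pt, 12.1pt, 18.6pt, 28.5pt, 43.6pt, 66.7pt, 102.2pt, 156.5pt

Step -2: 18.6 ÷ 1.531² = 7.9
Step -1: 18.6 ÷ 1.531 = 12.1
Step 0: 18.6pt
Step 1: 18.6 × 1.531 = 28.5
Step 2: 18.6 × 1.531² = 43.6
Step 3: 18.6 × 1.531³ = 66.7
Step 4: 18.6 × 1.531⁴ = 102.2
Step 5: 18.6 × 1.531⁵ = 156.5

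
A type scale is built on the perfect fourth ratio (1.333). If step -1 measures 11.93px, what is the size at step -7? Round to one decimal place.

Moving from step -1 to step -7 is 6 steps down, so divide by r⁶.
11.93 ÷ 1.333⁶ = 11.93 ÷ 5.61023 ≈ 2.126

2.1px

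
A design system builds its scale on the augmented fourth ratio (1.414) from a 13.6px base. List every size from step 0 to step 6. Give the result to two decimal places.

Step 0: 13.6px
Step 1: 13.6 × 1.414 = 19.23
Step 2: 13.6 × 1.414² = 27.19
Step 3: 13.6 × 1.414³ = 38.45
Step 4: 13.6 × 1.414⁴ = 54.37
Step 5: 13.6 × 1.414⁵ = 76.88
Step 6: 13.6 × 1.414⁶ = 108.70

13.60px, 19.23px, 27.19px, 38.45px, 54.37px, 76.88px, 108.70px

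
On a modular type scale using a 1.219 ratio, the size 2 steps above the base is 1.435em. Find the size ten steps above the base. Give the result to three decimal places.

6.997em

Moving from step +2 to step +10 is 8 steps up, so multiply by r⁸.
1.435 × 1.219⁸ = 1.435 × 4.87562 ≈ 6.997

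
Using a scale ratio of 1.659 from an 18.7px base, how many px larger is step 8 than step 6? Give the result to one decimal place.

683.2px

Step 6: 18.7 × 1.659⁶ = 389.870px
Step 8: 18.7 × 1.659⁸ = 1073.032px
Difference: 1073.032 − 389.870 = 683.162px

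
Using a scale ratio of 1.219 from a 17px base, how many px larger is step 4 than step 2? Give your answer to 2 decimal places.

12.28px

Step 2: 17.0 × 1.219² = 25.2613px
Step 4: 17.0 × 1.219⁴ = 37.5374px
Difference: 37.5374 − 25.2613 = 12.2761px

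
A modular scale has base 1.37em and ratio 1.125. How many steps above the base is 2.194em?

1.125ⁿ = 2.194 / 1.37 = 1.6015
n = ln(1.6015) / ln(1.125) = 0.4709 / 0.1178 ≈ 4.00

4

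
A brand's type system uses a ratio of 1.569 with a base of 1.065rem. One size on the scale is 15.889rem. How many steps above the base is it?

1.569ⁿ = 15.889 / 1.065 = 14.9192
n = ln(14.9192) / ln(1.569) = 2.7027 / 0.4504 ≈ 6.00

6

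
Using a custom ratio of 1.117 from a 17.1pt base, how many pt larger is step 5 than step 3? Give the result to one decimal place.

Step 3: 17.1 × 1.117³ = 23.832pt
Step 5: 17.1 × 1.117⁵ = 29.735pt
Difference: 29.735 − 23.832 = 5.903pt

5.9pt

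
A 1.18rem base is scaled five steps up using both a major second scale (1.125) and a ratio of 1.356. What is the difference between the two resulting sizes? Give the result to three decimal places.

Major second: 1.18 × 1.125⁵ = 2.12640rem
At 1.356: 1.18 × 1.356⁵ = 5.40979rem
Difference: 5.40979 − 2.12640 = 3.28339rem

3.283rem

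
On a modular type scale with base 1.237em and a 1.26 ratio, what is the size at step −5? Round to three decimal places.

0.390em

1.237 ÷ 1.26⁵ = 1.237 ÷ 3.17580 ≈ 0.390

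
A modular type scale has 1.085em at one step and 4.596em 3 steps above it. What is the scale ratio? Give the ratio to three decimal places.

1.618

r³ = 4.596 / 1.085, so r = (4.596/1.085)^(1/3).
r = 4.2359^(1/3) ≈ 1.6180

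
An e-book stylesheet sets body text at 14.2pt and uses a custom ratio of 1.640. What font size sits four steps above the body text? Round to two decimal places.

102.72pt

A modular type scale is a geometric sequence: sizeₙ = base × rⁿ.
14.2 × 1.640⁴ = 14.2 × 7.23395 ≈ 102.72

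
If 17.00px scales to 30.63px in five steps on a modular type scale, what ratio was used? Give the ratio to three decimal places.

1.125

r⁵ = 30.63 / 17.00, so r = (30.63/17.00)^(1/5).
r = 1.8018^(1/5) ≈ 1.1250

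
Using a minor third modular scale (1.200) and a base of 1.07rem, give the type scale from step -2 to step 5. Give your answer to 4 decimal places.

0.7431rem, 0.8917rem, 1.0700rem, 1.2840rem, 1.5408rem, 1.8490rem, 2.2188rem, 2.6625rem

Step -2: 1.07 ÷ 1.200² = 0.7431
Step -1: 1.07 ÷ 1.200 = 0.8917
Step 0: 1.07rem
Step 1: 1.07 × 1.200 = 1.2840
Step 2: 1.07 × 1.200² = 1.5408
Step 3: 1.07 × 1.200³ = 1.8490
Step 4: 1.07 × 1.200⁴ = 2.2188
Step 5: 1.07 × 1.200⁵ = 2.6625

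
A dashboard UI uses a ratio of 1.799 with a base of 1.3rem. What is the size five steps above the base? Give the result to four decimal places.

Each step on a modular scale multiplies by the ratio, so the size n steps from the base is base × ratioⁿ.
1.3 × 1.799⁵ = 1.3 × 18.84325 ≈ 24.4962

24.4962rem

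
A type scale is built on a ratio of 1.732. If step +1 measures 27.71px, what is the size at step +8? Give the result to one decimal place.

1295.6px

Moving from step +1 to step +8 is 7 steps up, so multiply by r⁷.
27.71 × 1.732⁷ = 27.71 × 46.75577 ≈ 1295.602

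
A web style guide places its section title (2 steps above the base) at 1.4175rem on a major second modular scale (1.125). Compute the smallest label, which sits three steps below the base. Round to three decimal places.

The gap is -3 − (2) = -5 steps, so the factor is 1.125^-5.
1.4175 ÷ 1.125⁵ = 1.4175 ÷ 1.80203 ≈ 0.787

0.787rem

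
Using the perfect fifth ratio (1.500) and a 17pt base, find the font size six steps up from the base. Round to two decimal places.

193.64pt

17.0 × 1.500⁶ = 17.0 × 11.39062 ≈ 193.64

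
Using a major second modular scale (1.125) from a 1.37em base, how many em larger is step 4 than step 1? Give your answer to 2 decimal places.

0.65em

Step 1: 1.37 × 1.125 = 1.5413em
Step 4: 1.37 × 1.125⁴ = 2.1945em
Difference: 2.1945 − 1.5413 = 0.6532em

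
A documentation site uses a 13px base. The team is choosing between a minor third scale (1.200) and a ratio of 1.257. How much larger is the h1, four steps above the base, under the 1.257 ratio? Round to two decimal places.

Minor third: 13.0 × 1.200⁴ = 26.9568px
At 1.257: 13.0 × 1.257⁴ = 32.4552px
Difference: 32.4552 − 26.9568 = 5.4984px

5.50px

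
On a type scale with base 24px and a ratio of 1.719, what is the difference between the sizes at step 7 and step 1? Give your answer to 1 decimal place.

1023.2px

Step 1: 24.0 × 1.719 = 41.256px
Step 7: 24.0 × 1.719⁷ = 1064.492px
Difference: 1064.492 − 41.256 = 1023.236px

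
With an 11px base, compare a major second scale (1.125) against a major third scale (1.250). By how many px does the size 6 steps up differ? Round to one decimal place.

19.7px

Major second: 11.0 × 1.125⁶ = 22.300px
Major third: 11.0 × 1.250⁶ = 41.962px
Difference: 41.962 − 22.300 = 19.662px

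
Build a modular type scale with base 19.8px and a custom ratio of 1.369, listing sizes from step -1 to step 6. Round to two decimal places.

Step -1: 19.8 ÷ 1.369 = 14.46
Step 0: 19.8px
Step 1: 19.8 × 1.369 = 27.11
Step 2: 19.8 × 1.369² = 37.11
Step 3: 19.8 × 1.369³ = 50.80
Step 4: 19.8 × 1.369⁴ = 69.55
Step 5: 19.8 × 1.369⁵ = 95.21
Step 6: 19.8 × 1.369⁶ = 130.34

14.46px, 19.80px, 27.11px, 37.11px, 50.80px, 69.55px, 95.21px, 130.34px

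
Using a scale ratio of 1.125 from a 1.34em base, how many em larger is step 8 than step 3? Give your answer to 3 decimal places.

Step 3: 1.34 × 1.125³ = 1.90793em
Step 8: 1.34 × 1.125⁸ = 3.43815em
Difference: 3.43815 − 1.90793 = 1.53022em

1.530em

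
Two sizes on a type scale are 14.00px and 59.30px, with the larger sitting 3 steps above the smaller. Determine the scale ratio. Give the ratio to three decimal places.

1.618

The ratio satisfies 14.00 × r³ = 59.30, so r = (59.30 / 14.00)^(1/3).
r = 4.2357^(1/3) ≈ 1.6180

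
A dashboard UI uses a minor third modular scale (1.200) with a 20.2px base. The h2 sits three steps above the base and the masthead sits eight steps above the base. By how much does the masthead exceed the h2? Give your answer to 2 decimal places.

51.95px

Step 3: 20.2 × 1.200³ = 34.9056px
Step 8: 20.2 × 1.200⁸ = 86.8563px
Difference: 86.8563 − 34.9056 = 51.9507px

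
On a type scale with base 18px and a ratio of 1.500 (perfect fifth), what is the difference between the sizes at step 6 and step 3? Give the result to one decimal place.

144.3px

Step 3: 18.0 × 1.500³ = 60.750px
Step 6: 18.0 × 1.500⁶ = 205.031px
Difference: 205.031 − 60.750 = 144.281px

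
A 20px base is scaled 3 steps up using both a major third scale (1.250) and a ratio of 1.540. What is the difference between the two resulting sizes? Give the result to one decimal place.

34.0px

Major third: 20.0 × 1.250³ = 39.062px
At 1.540: 20.0 × 1.540³ = 73.045px
Difference: 73.045 − 39.062 = 33.983px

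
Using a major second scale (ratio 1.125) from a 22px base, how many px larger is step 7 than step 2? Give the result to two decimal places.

22.33px

Step 2: 22.0 × 1.125² = 27.8438px
Step 7: 22.0 × 1.125⁷ = 50.1753px
Difference: 50.1753 − 27.8438 = 22.3315px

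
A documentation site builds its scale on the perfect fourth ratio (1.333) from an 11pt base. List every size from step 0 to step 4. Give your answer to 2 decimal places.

11.00pt, 14.66pt, 19.55pt, 26.05pt, 34.73pt

Step 0: 11pt
Step 1: 11.0 × 1.333 = 14.66
Step 2: 11.0 × 1.333² = 19.55
Step 3: 11.0 × 1.333³ = 26.05
Step 4: 11.0 × 1.333⁴ = 34.73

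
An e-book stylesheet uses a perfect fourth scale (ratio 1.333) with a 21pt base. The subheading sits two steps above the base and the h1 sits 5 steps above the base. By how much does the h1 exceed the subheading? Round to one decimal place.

Step 2: 21.0 × 1.333² = 37.315pt
Step 5: 21.0 × 1.333⁵ = 88.383pt
Difference: 88.383 − 37.315 = 51.068pt

51.1pt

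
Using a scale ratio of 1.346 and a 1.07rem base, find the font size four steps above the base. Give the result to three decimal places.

3.512rem

Every step multiplies by the scale ratio.
1.07 × 1.346⁴ = 1.07 × 3.28231 ≈ 3.512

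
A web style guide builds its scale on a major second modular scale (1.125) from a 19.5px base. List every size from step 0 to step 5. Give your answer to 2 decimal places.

Step 0: 19.5px
Step 1: 19.5 × 1.125 = 21.94
Step 2: 19.5 × 1.125² = 24.68
Step 3: 19.5 × 1.125³ = 27.76
Step 4: 19.5 × 1.125⁴ = 31.24
Step 5: 19.5 × 1.125⁵ = 35.14

19.50px, 21.94px, 24.68px, 27.76px, 31.24px, 35.14px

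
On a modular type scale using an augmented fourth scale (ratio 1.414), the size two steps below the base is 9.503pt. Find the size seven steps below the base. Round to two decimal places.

1.68pt

9.503 ÷ 1.414⁵ = 9.503 ÷ 5.65258 ≈ 1.681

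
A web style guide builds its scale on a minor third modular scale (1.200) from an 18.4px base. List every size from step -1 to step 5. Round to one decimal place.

15.3px, 18.4px, 22.1px, 26.5px, 31.8px, 38.2px, 45.8px

Step -1: 18.4 ÷ 1.200 = 15.3
Step 0: 18.4px
Step 1: 18.4 × 1.200 = 22.1
Step 2: 18.4 × 1.200² = 26.5
Step 3: 18.4 × 1.200³ = 31.8
Step 4: 18.4 × 1.200⁴ = 38.2
Step 5: 18.4 × 1.200⁵ = 45.8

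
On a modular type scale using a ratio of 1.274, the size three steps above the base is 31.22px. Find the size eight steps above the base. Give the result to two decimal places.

31.22 × 1.274⁵ = 31.22 × 3.35619 ≈ 104.780

104.78px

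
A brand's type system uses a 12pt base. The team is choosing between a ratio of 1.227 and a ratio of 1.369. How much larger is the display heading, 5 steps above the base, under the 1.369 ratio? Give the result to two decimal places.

24.33pt

At 1.227: 12.0 × 1.227⁵ = 33.3737pt
At 1.369: 12.0 × 1.369⁵ = 57.7030pt
Difference: 57.7030 − 33.3737 = 24.3293pt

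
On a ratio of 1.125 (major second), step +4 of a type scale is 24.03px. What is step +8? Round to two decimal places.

Moving from step +4 to step +8 is 4 steps up, so multiply by r⁴.
24.03 × 1.125⁴ = 24.03 × 1.60181 ≈ 38.491

38.49px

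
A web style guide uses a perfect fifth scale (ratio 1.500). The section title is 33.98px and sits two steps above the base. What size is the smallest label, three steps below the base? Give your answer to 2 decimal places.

33.98 ÷ 1.500⁵ = 33.98 ÷ 7.59375 ≈ 4.475

4.47px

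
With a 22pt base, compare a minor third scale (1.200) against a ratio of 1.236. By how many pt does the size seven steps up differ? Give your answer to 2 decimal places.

18.12pt

Minor third: 22.0 × 1.200⁷ = 78.8300pt
At 1.236: 22.0 × 1.236⁷ = 96.9509pt
Difference: 96.9509 − 78.8300 = 18.1209pt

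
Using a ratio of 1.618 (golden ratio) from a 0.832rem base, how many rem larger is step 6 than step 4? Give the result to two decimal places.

9.23rem

Step 4: 0.832 × 1.618⁴ = 5.7021rem
Step 6: 0.832 × 1.618⁶ = 14.9278rem
Difference: 14.9278 − 5.7021 = 9.2257rem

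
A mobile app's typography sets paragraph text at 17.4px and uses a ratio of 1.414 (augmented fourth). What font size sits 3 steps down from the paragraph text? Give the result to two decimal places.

6.15px

17.4 ÷ 1.414³ = 17.4 ÷ 2.82715 ≈ 6.15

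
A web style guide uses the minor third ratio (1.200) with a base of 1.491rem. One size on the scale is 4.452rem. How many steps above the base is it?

6

1.200ⁿ = 4.452 / 1.491 = 2.9859
n = ln(2.9859) / ln(1.200) = 1.0939 / 0.1823 ≈ 6.00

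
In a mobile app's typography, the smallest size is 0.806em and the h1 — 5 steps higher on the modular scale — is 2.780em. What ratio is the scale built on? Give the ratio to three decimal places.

1.281

The ratio satisfies 0.806 × r⁵ = 2.780, so r = (2.780 / 0.806)^(1/5).
r = 3.4491^(1/5) ≈ 1.2810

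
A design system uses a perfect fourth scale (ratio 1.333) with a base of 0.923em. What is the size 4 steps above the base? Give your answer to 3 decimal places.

2.914em

A modular type scale is a geometric sequence: sizeₙ = base × rⁿ.
0.923 × 1.333⁴ = 0.923 × 3.15733 ≈ 2.914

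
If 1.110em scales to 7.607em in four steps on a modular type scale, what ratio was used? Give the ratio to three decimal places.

1.618

r⁴ = 7.607 / 1.110, so r = (7.607/1.110)^(1/4).
r = 6.8532^(1/4) ≈ 1.6180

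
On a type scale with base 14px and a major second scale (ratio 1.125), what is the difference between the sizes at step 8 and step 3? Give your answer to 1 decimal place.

Step 3: 14.0 × 1.125³ = 19.934px
Step 8: 14.0 × 1.125⁸ = 35.921px
Difference: 35.921 − 19.934 = 15.987px

16.0px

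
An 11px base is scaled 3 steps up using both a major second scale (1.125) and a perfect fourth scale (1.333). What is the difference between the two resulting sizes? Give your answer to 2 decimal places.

Major second: 11.0 × 1.125³ = 15.6621px
Perfect fourth: 11.0 × 1.333³ = 26.0545px
Difference: 26.0545 − 15.6621 = 10.3924px

10.39px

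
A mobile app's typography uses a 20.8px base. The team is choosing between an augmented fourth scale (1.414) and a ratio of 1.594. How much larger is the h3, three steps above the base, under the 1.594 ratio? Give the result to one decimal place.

25.4px

Augmented fourth: 20.8 × 1.414³ = 58.805px
At 1.594: 20.8 × 1.594³ = 84.242px
Difference: 84.242 − 58.805 = 25.437px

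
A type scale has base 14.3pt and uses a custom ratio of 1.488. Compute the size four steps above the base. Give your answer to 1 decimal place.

70.1pt

A modular type scale is a geometric sequence: sizeₙ = base × rⁿ.
14.3 × 1.488⁴ = 14.3 × 4.90243 ≈ 70.10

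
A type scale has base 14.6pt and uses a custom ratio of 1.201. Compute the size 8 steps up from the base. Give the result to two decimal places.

63.20pt

Each step on a modular scale multiplies by the ratio, so the size n steps from the base is base × ratioⁿ.
14.6 × 1.201⁸ = 14.6 × 4.32857 ≈ 63.20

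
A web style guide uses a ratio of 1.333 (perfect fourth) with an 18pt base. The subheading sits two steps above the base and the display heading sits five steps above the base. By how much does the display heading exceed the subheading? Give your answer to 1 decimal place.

43.8pt

Step 2: 18.0 × 1.333² = 31.984pt
Step 5: 18.0 × 1.333⁵ = 75.757pt
Difference: 75.757 − 31.984 = 43.773pt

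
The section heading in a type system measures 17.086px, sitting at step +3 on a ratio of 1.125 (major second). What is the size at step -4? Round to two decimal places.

7.49px

Moving from step +3 to step -4 is 7 steps down, so divide by r⁷.
17.086 ÷ 1.125⁷ = 17.086 ÷ 2.28070 ≈ 7.492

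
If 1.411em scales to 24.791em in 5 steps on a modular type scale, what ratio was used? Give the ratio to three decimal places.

The ratio satisfies 1.411 × r⁵ = 24.791, so r = (24.791 / 1.411)^(1/5).
r = 17.5698^(1/5) ≈ 1.7740

1.774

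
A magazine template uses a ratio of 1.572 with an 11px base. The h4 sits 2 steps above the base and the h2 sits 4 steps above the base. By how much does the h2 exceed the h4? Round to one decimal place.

40.0px

Step 2: 11.0 × 1.572² = 27.183px
Step 4: 11.0 × 1.572⁴ = 67.174px
Difference: 67.174 − 27.183 = 39.991px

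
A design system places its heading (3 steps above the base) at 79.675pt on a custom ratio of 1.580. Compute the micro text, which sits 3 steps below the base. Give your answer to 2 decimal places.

79.675 ÷ 1.580⁶ = 79.675 ÷ 15.55760 ≈ 5.121

5.12pt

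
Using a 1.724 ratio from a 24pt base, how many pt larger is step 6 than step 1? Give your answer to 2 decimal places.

Step 1: 24.0 × 1.724 = 41.3760pt
Step 6: 24.0 × 1.724⁶ = 630.1368pt
Difference: 630.1368 − 41.3760 = 588.7608pt

588.76pt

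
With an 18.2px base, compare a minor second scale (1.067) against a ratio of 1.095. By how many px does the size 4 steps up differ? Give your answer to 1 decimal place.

Minor second: 18.2 × 1.067⁴ = 23.590px
At 1.095: 18.2 × 1.095⁴ = 26.165px
Difference: 26.165 − 23.590 = 2.575px

2.6px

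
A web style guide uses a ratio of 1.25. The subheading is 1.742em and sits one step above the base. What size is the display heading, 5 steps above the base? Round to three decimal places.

4.253em

The gap is 5 − (1) = 4 steps, so the factor is 1.25^4.
1.742 × 1.25⁴ = 1.742 × 2.44141 ≈ 4.253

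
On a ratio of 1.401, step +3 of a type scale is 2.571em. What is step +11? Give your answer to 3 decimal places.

The gap is 11 − (3) = 8 steps, so the factor is 1.401^8.
2.571 × 1.401⁸ = 2.571 × 14.84243 ≈ 38.160

38.160em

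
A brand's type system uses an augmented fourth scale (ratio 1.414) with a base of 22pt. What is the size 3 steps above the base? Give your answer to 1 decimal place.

62.2pt

Every step multiplies by the scale ratio.
22.0 × 1.414³ = 22.0 × 2.82715 ≈ 62.20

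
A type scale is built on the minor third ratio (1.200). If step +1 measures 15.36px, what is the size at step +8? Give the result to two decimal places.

55.04px

Moving from step +1 to step +8 is 7 steps up, so multiply by r⁷.
15.36 × 1.200⁷ = 15.36 × 3.58318 ≈ 55.038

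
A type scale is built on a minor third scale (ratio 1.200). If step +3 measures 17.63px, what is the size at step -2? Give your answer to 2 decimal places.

7.09px

17.63 ÷ 1.200⁵ = 17.63 ÷ 2.48832 ≈ 7.085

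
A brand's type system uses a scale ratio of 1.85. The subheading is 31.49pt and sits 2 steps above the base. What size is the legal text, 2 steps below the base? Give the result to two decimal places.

The gap is -2 − (2) = -4 steps, so the factor is 1.85^-4.
31.49 ÷ 1.85⁴ = 31.49 ÷ 11.71351 ≈ 2.688

2.69pt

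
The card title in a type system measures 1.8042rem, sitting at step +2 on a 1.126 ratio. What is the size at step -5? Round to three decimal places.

The gap is -5 − (2) = -7 steps, so the factor is 1.126^-7.
1.8042 ÷ 1.126⁷ = 1.8042 ÷ 2.29493 ≈ 0.786

0.786rem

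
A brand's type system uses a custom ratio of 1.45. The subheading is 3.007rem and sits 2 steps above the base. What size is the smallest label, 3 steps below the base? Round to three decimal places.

The gap is -3 − (2) = -5 steps, so the factor is 1.45^-5.
3.007 ÷ 1.45⁵ = 3.007 ÷ 6.40973 ≈ 0.469

0.469rem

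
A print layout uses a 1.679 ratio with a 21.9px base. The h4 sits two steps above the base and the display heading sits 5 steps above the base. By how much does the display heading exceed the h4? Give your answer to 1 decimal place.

Step 2: 21.9 × 1.679² = 61.737px
Step 5: 21.9 × 1.679⁵ = 292.212px
Difference: 292.212 − 61.737 = 230.475px

230.5px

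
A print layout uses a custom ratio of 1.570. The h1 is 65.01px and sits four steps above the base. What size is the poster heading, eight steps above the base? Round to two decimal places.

394.98px

Moving from step +4 to step +8 is 4 steps up, so multiply by r⁴.
65.01 × 1.570⁴ = 65.01 × 6.07573 ≈ 394.983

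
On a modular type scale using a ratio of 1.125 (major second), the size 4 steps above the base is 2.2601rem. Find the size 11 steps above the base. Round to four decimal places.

2.2601 × 1.125⁷ = 2.2601 × 2.28070 ≈ 5.1546

5.1546rem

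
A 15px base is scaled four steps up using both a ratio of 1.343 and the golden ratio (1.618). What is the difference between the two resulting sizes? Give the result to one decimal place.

54.0px

At 1.343: 15.0 × 1.343⁴ = 48.797px
Golden ratio: 15.0 × 1.618⁴ = 102.803px
Difference: 102.803 − 48.797 = 54.006px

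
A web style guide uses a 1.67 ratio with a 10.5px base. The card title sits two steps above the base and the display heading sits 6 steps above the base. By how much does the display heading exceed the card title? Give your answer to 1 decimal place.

Step 2: 10.5 × 1.67² = 29.283px
Step 6: 10.5 × 1.67⁶ = 227.766px
Difference: 227.766 − 29.283 = 198.483px

198.5px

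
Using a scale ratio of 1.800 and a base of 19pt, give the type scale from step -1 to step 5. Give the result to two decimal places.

Step -1: 19.0 ÷ 1.800 = 10.56
Step 0: 19pt
Step 1: 19.0 × 1.800 = 34.20
Step 2: 19.0 × 1.800² = 61.56
Step 3: 19.0 × 1.800³ = 110.81
Step 4: 19.0 × 1.800⁴ = 199.45
Step 5: 19.0 × 1.800⁵ = 359.02

10.56pt, 19.00pt, 34.20pt, 61.56pt, 110.81pt, 199.45pt, 359.02pt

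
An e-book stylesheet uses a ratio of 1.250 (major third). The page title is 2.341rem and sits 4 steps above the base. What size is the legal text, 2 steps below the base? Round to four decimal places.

0.6137rem

2.341 ÷ 1.250⁶ = 2.341 ÷ 3.81470 ≈ 0.6137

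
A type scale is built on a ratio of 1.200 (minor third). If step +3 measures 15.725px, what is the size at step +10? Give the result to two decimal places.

15.725 × 1.200⁷ = 15.725 × 3.58318 ≈ 56.346

56.35px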